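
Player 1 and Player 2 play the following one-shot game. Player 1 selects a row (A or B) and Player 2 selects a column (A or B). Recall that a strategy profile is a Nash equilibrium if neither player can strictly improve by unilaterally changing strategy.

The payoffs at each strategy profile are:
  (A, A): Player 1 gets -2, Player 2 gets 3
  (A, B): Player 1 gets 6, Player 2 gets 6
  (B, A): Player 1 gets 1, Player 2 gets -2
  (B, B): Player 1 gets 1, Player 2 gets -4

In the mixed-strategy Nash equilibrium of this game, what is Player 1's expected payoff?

First find q, the probability Player 2 plays A, from Player 1's indifference between A and B: −2q + 6(1−q) = q + (1−q), giving q = 5/8.
Since Player 1 is indifferent in equilibrium, Player 1's expected payoff equals the payoff from either row against (5/8, 3/8). Using A: −2(5/8) + 6(3/8) = 1.

1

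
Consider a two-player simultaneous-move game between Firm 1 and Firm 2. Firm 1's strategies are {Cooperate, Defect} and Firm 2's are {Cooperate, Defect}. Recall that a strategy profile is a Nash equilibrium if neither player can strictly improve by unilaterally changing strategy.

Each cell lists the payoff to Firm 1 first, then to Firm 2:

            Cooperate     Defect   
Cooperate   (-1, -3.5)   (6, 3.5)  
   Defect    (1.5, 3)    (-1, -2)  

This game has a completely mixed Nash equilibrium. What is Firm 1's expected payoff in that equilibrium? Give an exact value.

First find y, the probability Firm 2 plays Cooperate, from Firm 1's indifference between Cooperate and Defect: −y + 6(1−y) = 1.5y − (1−y), giving y = 14/19.
Since Firm 1 is indifferent in equilibrium, Firm 1's expected payoff equals the payoff from either row against (14/19, 5/19). Using Cooperate: −(14/19) + 6(5/19) = 16/19.

16/19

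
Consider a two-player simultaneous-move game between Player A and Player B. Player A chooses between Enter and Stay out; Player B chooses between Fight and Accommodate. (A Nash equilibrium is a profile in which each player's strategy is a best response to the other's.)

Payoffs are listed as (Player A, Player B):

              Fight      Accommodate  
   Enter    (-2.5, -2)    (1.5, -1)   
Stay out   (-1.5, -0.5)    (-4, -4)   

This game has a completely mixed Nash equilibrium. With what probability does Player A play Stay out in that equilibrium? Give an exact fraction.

2/9

Let x be the probability that Player A plays Enter. In a completely mixed equilibrium, Player B must be indifferent between Fight and Accommodate.
Player B's expected payoff from Fight is −2x − 0.5(1−x); from Accommodate it is −x − 4(1−x).
Setting these equal: −1.5x − 0.5 = 3x − 4, so x = 7/9.
Therefore Player A plays Stay out with probability 1 − 7/9 = 2/9.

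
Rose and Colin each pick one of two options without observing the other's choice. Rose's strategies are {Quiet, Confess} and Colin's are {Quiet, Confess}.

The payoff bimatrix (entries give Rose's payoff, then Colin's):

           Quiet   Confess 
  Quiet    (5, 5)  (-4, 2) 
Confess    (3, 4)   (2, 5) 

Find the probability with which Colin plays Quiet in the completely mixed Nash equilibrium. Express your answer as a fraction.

3/4

Let q be the probability that Colin plays Quiet. In a completely mixed equilibrium, Rose must be indifferent between Quiet and Confess.
Rose's expected payoff from Quiet is 5q − 4(1−q); from Confess it is 3q + 2(1−q).
Setting these equal: 9q − 4 = q + 2, so q = 3/4.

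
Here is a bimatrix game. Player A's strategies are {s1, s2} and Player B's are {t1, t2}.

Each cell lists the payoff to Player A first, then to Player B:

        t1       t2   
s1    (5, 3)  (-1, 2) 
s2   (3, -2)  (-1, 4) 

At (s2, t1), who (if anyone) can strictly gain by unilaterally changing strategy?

Both

Player A at (s2, t1) earns 3; deviating to s1 yields 5 — a strict improvement.
Player B earns -2; deviating to t2 yields 4 — a strict improvement.
Both Player A and Player B have strictly profitable deviations.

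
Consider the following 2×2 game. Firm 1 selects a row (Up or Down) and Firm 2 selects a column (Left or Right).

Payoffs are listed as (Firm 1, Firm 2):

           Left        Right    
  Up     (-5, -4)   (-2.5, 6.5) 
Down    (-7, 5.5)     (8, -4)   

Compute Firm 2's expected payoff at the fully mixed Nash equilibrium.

79/80

First find p, the probability Firm 1 plays Up, from Firm 2's indifference between Left and Right: −4p + 5.5(1−p) = 6.5p − 4(1−p), giving p = 19/40.
Since Firm 2 is indifferent in equilibrium, Firm 2's expected payoff equals the payoff from either column against (19/40, 21/40). Using Left: −4(19/40) + 5.5(21/40) = 79/80.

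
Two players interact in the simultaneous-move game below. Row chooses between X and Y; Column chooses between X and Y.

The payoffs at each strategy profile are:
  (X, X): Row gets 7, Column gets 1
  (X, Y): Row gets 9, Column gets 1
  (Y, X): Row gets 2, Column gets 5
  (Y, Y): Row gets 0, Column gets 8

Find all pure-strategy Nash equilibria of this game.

(X, X): Row gets 7 ≥ 2 from Y, and Column gets 1 ≥ 1 from Y — Nash equilibrium.
(X, Y): Row gets 9 ≥ 0 from Y, and Column gets 1 ≥ 1 from X — Nash equilibrium.
(Y, X): Row prefers X (7 > 2); Column prefers Y (8 > 5) — not an equilibrium.
(Y, Y): Row prefers X (9 > 0) — not an equilibrium.

(X, X) and (X, Y)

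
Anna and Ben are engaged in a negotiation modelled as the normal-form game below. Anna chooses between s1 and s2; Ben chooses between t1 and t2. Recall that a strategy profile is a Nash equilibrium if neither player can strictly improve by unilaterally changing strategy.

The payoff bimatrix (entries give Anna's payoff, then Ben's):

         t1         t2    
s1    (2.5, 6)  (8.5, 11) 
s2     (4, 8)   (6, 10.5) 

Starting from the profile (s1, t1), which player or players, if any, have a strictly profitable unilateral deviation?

Anna at (s1, t1) earns 2.5; deviating to s2 yields 4 — a strict improvement.
Ben earns 6; deviating to t2 yields 11 — a strict improvement.
Both Anna and Ben have strictly profitable deviations.

Both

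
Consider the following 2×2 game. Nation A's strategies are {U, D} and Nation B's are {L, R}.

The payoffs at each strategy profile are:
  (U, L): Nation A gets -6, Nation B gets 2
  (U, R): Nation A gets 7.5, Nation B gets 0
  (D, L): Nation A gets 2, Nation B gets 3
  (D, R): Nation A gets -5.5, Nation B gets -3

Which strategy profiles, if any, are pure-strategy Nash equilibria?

(D, L)

(U, L): Nation A prefers D (2 > -6) — not an equilibrium.
(U, R): Nation B prefers L (2 > 0) — not an equilibrium.
(D, L): Nation A gets 2 ≥ -6 from U, and Nation B gets 3 ≥ -3 from R — Nash equilibrium.
(D, R): Nation A prefers U (7.5 > -5.5); Nation B prefers L (3 > -3) — not an equilibrium.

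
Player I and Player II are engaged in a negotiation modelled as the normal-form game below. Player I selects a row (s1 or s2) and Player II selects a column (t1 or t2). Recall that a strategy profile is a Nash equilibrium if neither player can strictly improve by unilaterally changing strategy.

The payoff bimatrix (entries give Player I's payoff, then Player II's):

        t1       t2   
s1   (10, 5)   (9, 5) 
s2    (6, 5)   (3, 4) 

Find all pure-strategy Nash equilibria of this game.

(s1, t1) and (s1, t2)

(s1, t1): Player I gets 10 ≥ 6 from s2, and Player II gets 5 ≥ 5 from t2 — Nash equilibrium.
(s1, t2): Player I gets 9 ≥ 3 from s2, and Player II gets 5 ≥ 5 from t1 — Nash equilibrium.
(s2, t1): Player I prefers s1 (10 > 6) — not an equilibrium.
(s2, t2): Player I prefers s1 (9 > 3); Player II prefers t1 (5 > 4) — not an equilibrium.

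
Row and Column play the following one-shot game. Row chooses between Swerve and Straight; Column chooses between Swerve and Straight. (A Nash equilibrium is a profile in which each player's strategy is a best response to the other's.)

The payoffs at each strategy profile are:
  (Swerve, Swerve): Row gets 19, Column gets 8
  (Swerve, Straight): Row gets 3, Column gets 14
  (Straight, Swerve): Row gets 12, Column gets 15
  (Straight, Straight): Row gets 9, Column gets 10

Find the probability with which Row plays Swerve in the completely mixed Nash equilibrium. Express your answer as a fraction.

Let x be the probability that Row plays Swerve. In a completely mixed equilibrium, Column must be indifferent between Swerve and Straight.
Column's expected payoff from Swerve is 8x + 15(1−x); from Straight it is 14x + 10(1−x).
Setting these equal: −7x + 15 = 4x + 10, so x = 5/11.

5/11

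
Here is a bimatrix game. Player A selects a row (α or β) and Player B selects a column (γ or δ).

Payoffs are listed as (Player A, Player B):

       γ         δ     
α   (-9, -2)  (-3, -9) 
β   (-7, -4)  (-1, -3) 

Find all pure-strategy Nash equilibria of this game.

(α, γ): Player A prefers β (-7 > -9) — not an equilibrium.
(α, δ): Player A prefers β (-1 > -3); Player B prefers γ (-2 > -9) — not an equilibrium.
(β, γ): Player B prefers δ (-3 > -4) — not an equilibrium.
(β, δ): Player A gets -1 ≥ -3 from α, and Player B gets -3 ≥ -4 from γ — Nash equilibrium.

(β, δ)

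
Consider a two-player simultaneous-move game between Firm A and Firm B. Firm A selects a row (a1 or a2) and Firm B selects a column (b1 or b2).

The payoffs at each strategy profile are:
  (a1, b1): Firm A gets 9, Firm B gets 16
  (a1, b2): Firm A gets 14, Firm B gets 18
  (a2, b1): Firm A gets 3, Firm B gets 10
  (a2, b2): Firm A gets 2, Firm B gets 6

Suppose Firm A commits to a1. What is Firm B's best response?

b2

Against a1, Firm B earns 16 from b1 and 18 from b2.
So b2 is the best response.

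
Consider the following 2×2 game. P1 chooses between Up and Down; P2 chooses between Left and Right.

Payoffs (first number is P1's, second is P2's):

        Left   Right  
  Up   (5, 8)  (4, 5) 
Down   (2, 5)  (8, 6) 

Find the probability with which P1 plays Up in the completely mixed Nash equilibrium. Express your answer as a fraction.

Let r be the probability that P1 plays Up. In a completely mixed equilibrium, P2 must be indifferent between Left and Right.
P2's expected payoff from Left is 8r + 5(1−r); from Right it is 5r + 6(1−r).
Setting these equal: 3r + 5 = −r + 6, so r = 1/4.

1/4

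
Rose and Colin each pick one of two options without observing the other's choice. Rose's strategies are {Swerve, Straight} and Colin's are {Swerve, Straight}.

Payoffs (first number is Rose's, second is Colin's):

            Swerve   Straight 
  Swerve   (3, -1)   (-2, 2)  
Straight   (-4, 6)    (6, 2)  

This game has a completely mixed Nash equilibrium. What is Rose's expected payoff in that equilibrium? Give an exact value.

2/3

First find q, the probability Colin plays Swerve, from Rose's indifference between Swerve and Straight: 3q − 2(1−q) = −4q + 6(1−q), giving q = 8/15.
Since Rose is indifferent in equilibrium, Rose's expected payoff equals the payoff from either row against (8/15, 7/15). Using Swerve: 3(8/15) − 2(7/15) = 2/3.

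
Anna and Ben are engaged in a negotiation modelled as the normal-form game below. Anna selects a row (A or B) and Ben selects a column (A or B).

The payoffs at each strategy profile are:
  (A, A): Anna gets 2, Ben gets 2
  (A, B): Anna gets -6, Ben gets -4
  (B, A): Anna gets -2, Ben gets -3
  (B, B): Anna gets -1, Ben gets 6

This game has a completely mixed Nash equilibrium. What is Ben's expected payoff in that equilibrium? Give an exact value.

First find p, the probability Anna plays A, from Ben's indifference between A and B: 2p − 3(1−p) = −4p + 6(1−p), giving p = 3/5.
Since Ben is indifferent in equilibrium, Ben's expected payoff equals the payoff from either column against (3/5, 2/5). Using A: 2(3/5) − 3(2/5) = 0.

0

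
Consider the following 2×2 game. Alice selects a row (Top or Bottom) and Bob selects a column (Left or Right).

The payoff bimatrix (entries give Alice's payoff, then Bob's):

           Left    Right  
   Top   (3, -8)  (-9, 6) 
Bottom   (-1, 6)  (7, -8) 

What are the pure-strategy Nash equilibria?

(Top, Left): Bob prefers Right (6 > -8) — not an equilibrium.
(Top, Right): Alice prefers Bottom (7 > -9) — not an equilibrium.
(Bottom, Left): Alice prefers Top (3 > -1) — not an equilibrium.
(Bottom, Right): Bob prefers Left (6 > -8) — not an equilibrium.

none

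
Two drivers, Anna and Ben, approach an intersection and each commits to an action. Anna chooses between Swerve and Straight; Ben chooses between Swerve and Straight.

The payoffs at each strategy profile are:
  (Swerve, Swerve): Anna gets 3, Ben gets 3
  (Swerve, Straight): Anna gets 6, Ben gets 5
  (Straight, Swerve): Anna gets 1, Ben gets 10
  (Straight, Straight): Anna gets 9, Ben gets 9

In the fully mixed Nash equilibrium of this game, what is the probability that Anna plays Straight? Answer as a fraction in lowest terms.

2/3

Let x be the probability that Anna plays Swerve. In a completely mixed equilibrium, Ben must be indifferent between Swerve and Straight.
Ben's expected payoff from Swerve is 3x + 10(1−x); from Straight it is 5x + 9(1−x).
Setting these equal: −7x + 10 = −4x + 9, so x = 1/3.
Therefore Anna plays Straight with probability 1 − 1/3 = 2/3.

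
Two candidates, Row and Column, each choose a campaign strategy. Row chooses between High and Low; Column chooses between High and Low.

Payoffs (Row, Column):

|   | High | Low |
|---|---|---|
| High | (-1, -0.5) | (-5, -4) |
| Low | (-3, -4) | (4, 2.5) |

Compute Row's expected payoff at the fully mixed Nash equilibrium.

-19/11

First find q, the probability Column plays High, from Row's indifference between High and Low: −q − 5(1−q) = −3q + 4(1−q), giving q = 9/11.
Since Row is indifferent in equilibrium, Row's expected payoff equals the payoff from either row against (9/11, 2/11). Using High: −(9/11) − 5(2/11) = -19/11.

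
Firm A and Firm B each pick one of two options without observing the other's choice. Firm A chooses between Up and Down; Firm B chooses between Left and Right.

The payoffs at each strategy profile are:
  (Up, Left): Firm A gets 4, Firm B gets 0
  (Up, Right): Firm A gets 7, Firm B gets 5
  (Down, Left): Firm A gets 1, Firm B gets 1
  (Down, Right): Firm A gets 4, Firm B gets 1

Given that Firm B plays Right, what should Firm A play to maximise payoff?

Up

Against Right, Firm A earns 7 from Up and 4 from Down.
So Up is the best response.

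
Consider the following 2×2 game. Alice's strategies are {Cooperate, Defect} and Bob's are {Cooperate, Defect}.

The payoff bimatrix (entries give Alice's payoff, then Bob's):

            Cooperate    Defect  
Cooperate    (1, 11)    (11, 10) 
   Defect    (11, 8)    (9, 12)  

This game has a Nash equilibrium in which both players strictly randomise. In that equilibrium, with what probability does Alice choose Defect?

1/5

Let r be the probability that Alice plays Cooperate. In a completely mixed equilibrium, Bob must be indifferent between Cooperate and Defect.
Bob's expected payoff from Cooperate is 11r + 8(1−r); from Defect it is 10r + 12(1−r).
Setting these equal: 3r + 8 = −2r + 12, so r = 4/5.
Therefore Alice plays Defect with probability 1 − 4/5 = 1/5.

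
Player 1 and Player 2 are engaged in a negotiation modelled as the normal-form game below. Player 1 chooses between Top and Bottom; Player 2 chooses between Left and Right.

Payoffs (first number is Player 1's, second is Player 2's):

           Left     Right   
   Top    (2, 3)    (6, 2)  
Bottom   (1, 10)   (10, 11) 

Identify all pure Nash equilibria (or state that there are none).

(Top, Left) and (Bottom, Right)

(Top, Left): Player 1 gets 2 ≥ 1 from Bottom, and Player 2 gets 3 ≥ 2 from Right — Nash equilibrium.
(Top, Right): Player 1 prefers Bottom (10 > 6); Player 2 prefers Left (3 > 2) — not an equilibrium.
(Bottom, Left): Player 1 prefers Top (2 > 1); Player 2 prefers Right (11 > 10) — not an equilibrium.
(Bottom, Right): Player 1 gets 10 ≥ 6 from Top, and Player 2 gets 11 ≥ 10 from Left — Nash equilibrium.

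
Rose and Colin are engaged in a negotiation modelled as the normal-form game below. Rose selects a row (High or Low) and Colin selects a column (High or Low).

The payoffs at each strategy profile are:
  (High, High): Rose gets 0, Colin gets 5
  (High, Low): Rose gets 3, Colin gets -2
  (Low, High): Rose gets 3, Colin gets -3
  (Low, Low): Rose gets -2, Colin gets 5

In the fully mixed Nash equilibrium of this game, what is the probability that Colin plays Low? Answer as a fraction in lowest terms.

Let q be the probability that Colin plays High. In a completely mixed equilibrium, Rose must be indifferent between High and Low.
Rose's expected payoff from High is 3(1−q); from Low it is 3q − 2(1−q).
Setting these equal: −3q + 3 = 5q − 2, so q = 5/8.
Therefore Colin plays Low with probability 1 − 5/8 = 3/8.

3/8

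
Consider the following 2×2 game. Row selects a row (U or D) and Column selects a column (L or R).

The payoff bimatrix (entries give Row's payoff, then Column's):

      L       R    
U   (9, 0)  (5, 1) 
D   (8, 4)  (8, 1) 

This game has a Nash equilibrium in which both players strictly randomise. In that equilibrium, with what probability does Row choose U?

3/4

Let p be the probability that Row plays U. In a completely mixed equilibrium, Column must be indifferent between L and R.
Column's expected payoff from L is 4(1−p); from R it is p + (1−p).
Setting these equal: −4p + 4 = 1, so p = 3/4.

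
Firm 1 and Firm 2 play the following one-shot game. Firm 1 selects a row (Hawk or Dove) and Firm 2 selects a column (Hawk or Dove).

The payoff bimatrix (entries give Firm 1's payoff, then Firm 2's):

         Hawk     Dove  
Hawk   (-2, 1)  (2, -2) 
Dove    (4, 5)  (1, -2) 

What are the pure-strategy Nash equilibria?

(Dove, Hawk)

(Hawk, Hawk): Firm 1 prefers Dove (4 > -2) — not an equilibrium.
(Hawk, Dove): Firm 2 prefers Hawk (1 > -2) — not an equilibrium.
(Dove, Hawk): Firm 1 gets 4 ≥ -2 from Hawk, and Firm 2 gets 5 ≥ -2 from Dove — Nash equilibrium.
(Dove, Dove): Firm 1 prefers Hawk (2 > 1); Firm 2 prefers Hawk (5 > -2) — not an equilibrium.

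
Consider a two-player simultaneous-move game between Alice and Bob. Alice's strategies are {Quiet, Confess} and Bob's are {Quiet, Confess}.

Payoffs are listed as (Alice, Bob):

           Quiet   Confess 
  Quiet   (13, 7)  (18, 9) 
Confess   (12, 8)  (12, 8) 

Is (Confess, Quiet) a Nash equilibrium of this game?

No

At (Confess, Quiet), Alice earns 12; switching to Quiet would give 13, so Alice would deviate.
Bob earns 8; switching to Confess would give 8, so Bob has no profitable deviation.
Since at least one player can profitably deviate, this is not a Nash equilibrium.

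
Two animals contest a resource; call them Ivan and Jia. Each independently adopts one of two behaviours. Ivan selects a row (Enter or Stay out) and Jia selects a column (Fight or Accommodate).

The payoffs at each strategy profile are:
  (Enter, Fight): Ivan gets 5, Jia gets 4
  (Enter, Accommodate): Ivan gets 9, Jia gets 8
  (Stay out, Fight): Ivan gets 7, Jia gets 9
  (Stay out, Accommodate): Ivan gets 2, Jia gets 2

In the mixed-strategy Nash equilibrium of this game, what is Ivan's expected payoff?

First find y, the probability Jia plays Fight, from Ivan's indifference between Enter and Stay out: 5y + 9(1−y) = 7y + 2(1−y), giving y = 7/9.
Since Ivan is indifferent in equilibrium, Ivan's expected payoff equals the payoff from either row against (7/9, 2/9). Using Enter: 5(7/9) + 9(2/9) = 53/9.

53/9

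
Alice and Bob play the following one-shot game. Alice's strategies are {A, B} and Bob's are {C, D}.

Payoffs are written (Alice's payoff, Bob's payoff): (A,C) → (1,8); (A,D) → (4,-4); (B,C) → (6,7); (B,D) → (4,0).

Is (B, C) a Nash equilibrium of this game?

Yes

At (B, C), Alice earns 6; switching to A would give 1, so Alice has no profitable deviation.
Bob earns 7; switching to D would give 0, so Bob has no profitable deviation.
Neither player can gain by a unilateral deviation, so this profile is a Nash equilibrium.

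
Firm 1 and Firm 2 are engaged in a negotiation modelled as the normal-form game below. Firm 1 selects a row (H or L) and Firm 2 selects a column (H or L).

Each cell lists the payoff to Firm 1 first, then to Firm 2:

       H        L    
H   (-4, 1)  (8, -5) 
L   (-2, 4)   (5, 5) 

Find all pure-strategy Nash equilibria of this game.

none

(H, H): Firm 1 prefers L (-2 > -4) — not an equilibrium.
(H, L): Firm 2 prefers H (1 > -5) — not an equilibrium.
(L, H): Firm 2 prefers L (5 > 4) — not an equilibrium.
(L, L): Firm 1 prefers H (8 > 5) — not an equilibrium.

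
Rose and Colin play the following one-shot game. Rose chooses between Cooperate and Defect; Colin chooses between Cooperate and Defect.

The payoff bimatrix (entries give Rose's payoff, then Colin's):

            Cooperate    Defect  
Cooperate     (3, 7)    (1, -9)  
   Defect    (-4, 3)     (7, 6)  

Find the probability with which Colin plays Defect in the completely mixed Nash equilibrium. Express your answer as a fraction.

7/13

Let c be the probability that Colin plays Cooperate. In a completely mixed equilibrium, Rose must be indifferent between Cooperate and Defect.
Rose's expected payoff from Cooperate is 3c + (1−c); from Defect it is −4c + 7(1−c).
Setting these equal: 2c + 1 = −11c + 7, so c = 6/13.
Therefore Colin plays Defect with probability 1 − 6/13 = 7/13.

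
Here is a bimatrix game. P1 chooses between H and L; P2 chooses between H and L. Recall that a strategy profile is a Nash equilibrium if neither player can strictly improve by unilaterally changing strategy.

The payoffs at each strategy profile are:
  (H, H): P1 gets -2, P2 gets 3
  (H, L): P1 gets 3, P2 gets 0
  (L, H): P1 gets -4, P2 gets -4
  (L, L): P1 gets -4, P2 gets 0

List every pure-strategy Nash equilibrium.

(H, H): P1 gets -2 ≥ -4 from L, and P2 gets 3 ≥ 0 from L — Nash equilibrium.
(H, L): P2 prefers H (3 > 0) — not an equilibrium.
(L, H): P1 prefers H (-2 > -4); P2 prefers L (0 > -4) — not an equilibrium.
(L, L): P1 prefers H (3 > -4) — not an equilibrium.

(H, H)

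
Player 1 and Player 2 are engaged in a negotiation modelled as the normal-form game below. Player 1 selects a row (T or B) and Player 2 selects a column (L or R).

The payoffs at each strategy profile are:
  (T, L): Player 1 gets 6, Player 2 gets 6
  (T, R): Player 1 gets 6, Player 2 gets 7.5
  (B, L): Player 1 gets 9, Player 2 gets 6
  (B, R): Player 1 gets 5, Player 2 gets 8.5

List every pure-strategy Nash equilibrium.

(T, L): Player 1 prefers B (9 > 6); Player 2 prefers R (7.5 > 6) — not an equilibrium.
(T, R): Player 1 gets 6 ≥ 5 from B, and Player 2 gets 7.5 ≥ 6 from L — Nash equilibrium.
(B, L): Player 2 prefers R (8.5 > 6) — not an equilibrium.
(B, R): Player 1 prefers T (6 > 5) — not an equilibrium.

(T, R)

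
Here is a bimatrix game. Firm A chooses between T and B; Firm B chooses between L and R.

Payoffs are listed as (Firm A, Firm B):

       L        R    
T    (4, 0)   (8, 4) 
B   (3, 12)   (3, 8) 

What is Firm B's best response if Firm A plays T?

R

Against T, Firm B earns 0 from L and 4 from R.
So R is the best response.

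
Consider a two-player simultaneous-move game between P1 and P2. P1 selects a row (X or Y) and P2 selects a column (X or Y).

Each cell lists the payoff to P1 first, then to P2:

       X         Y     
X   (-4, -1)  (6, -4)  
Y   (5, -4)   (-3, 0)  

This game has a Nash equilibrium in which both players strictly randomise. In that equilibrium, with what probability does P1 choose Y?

Let x be the probability that P1 plays X. In a completely mixed equilibrium, P2 must be indifferent between X and Y.
P2's expected payoff from X is −x − 4(1−x); from Y it is −4x.
Setting these equal: 3x − 4 = −4x, so x = 4/7.
Therefore P1 plays Y with probability 1 − 4/7 = 3/7.

3/7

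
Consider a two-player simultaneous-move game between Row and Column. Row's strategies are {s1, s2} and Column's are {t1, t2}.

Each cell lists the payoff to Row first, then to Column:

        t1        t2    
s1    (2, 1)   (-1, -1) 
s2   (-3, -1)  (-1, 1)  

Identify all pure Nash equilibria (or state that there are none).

(s1, t1) and (s2, t2)

(s1, t1): Row gets 2 ≥ -3 from s2, and Column gets 1 ≥ -1 from t2 — Nash equilibrium.
(s1, t2): Column prefers t1 (1 > -1) — not an equilibrium.
(s2, t1): Row prefers s1 (2 > -3); Column prefers t2 (1 > -1) — not an equilibrium.
(s2, t2): Row gets -1 ≥ -1 from s1, and Column gets 1 ≥ -1 from t1 — Nash equilibrium.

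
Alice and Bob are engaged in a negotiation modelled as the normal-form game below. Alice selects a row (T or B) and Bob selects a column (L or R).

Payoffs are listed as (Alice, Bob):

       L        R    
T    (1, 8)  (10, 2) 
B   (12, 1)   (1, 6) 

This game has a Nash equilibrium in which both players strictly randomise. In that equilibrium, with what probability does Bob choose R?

11/20

Let q be the probability that Bob plays L. In a completely mixed equilibrium, Alice must be indifferent between T and B.
Alice's expected payoff from T is q + 10(1−q); from B it is 12q + (1−q).
Setting these equal: −9q + 10 = 11q + 1, so q = 9/20.
Therefore Bob plays R with probability 1 − 9/20 = 11/20.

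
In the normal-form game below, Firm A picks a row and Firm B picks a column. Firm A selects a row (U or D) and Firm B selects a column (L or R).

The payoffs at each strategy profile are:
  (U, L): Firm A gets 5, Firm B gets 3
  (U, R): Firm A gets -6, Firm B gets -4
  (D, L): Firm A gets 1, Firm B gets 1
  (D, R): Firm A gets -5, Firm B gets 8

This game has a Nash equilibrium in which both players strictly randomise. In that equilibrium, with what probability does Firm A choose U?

1/2

Let r be the probability that Firm A plays U. In a completely mixed equilibrium, Firm B must be indifferent between L and R.
Firm B's expected payoff from L is 3r + (1−r); from R it is −4r + 8(1−r).
Setting these equal: 2r + 1 = −12r + 8, so r = 1/2.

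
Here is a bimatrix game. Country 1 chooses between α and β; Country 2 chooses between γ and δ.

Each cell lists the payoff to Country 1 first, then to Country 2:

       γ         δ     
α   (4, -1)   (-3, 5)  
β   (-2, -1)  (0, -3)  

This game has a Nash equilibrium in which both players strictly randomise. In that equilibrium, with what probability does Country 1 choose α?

Let x be the probability that Country 1 plays α. In a completely mixed equilibrium, Country 2 must be indifferent between γ and δ.
Country 2's expected payoff from γ is −x − (1−x); from δ it is 5x − 3(1−x).
Setting these equal: -1 = 8x − 3, so x = 1/4.

1/4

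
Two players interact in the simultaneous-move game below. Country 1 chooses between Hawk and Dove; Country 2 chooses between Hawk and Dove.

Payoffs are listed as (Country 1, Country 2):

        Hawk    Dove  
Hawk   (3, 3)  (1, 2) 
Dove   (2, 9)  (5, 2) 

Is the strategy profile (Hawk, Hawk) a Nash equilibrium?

Yes

At (Hawk, Hawk), Country 1 earns 3; switching to Dove would give 2, so Country 1 has no profitable deviation.
Country 2 earns 3; switching to Dove would give 2, so Country 2 has no profitable deviation.
Neither player can gain by a unilateral deviation, so this profile is a Nash equilibrium.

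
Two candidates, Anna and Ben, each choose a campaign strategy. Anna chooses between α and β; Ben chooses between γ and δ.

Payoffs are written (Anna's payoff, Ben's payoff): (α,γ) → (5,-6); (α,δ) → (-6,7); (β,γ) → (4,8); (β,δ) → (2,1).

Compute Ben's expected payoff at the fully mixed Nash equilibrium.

First find x, the probability Anna plays α, from Ben's indifference between γ and δ: −6x + 8(1−x) = 7x + (1−x), giving x = 7/20.
Since Ben is indifferent in equilibrium, Ben's expected payoff equals the payoff from either column against (7/20, 13/20). Using γ: −6(7/20) + 8(13/20) = 31/10.

31/10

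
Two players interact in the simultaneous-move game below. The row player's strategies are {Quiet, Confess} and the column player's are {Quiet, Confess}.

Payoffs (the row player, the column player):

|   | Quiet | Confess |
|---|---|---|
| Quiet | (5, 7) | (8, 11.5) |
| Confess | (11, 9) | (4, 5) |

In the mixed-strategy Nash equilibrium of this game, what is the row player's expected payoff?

First find y, the probability the column player plays Quiet, from the row player's indifference between Quiet and Confess: 5y + 8(1−y) = 11y + 4(1−y), giving y = 2/5.
Since the row player is indifferent in equilibrium, the row player's expected payoff equals the payoff from either row against (2/5, 3/5). Using Quiet: 5(2/5) + 8(3/5) = 34/5.

34/5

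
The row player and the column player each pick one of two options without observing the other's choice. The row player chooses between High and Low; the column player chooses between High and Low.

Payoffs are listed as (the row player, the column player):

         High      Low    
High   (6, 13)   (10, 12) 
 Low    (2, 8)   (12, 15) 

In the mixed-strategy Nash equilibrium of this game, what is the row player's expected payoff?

First find q, the probability the column player plays High, from the row player's indifference between High and Low: 6q + 10(1−q) = 2q + 12(1−q), giving q = 1/3.
Since the row player is indifferent in equilibrium, the row player's expected payoff equals the payoff from either row against (1/3, 2/3). Using High: 6(1/3) + 10(2/3) = 26/3.

26/3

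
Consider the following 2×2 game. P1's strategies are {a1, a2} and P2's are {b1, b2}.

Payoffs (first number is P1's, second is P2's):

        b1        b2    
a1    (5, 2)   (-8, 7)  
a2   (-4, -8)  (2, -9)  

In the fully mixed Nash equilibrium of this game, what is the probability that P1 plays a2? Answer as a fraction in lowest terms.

Let r be the probability that P1 plays a1. In a completely mixed equilibrium, P2 must be indifferent between b1 and b2.
P2's expected payoff from b1 is 2r − 8(1−r); from b2 it is 7r − 9(1−r).
Setting these equal: 10r − 8 = 16r − 9, so r = 1/6.
Therefore P1 plays a2 with probability 1 − 1/6 = 5/6.

5/6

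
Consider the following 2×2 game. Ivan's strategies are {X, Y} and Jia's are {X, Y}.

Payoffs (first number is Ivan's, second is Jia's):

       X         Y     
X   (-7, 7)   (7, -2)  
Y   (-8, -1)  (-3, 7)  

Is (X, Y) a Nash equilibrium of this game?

At (X, Y), Ivan earns 7; switching to Y would give -3, so Ivan has no profitable deviation.
Jia earns -2; switching to X would give 7, so Jia would deviate.
Since at least one player can profitably deviate, this is not a Nash equilibrium.

No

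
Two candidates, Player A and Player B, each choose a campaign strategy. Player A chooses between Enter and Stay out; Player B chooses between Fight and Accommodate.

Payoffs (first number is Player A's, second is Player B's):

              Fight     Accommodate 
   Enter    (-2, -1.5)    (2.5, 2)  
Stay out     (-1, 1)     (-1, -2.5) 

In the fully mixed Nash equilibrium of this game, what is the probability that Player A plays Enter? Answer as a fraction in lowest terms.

1/2

Let p be the probability that Player A plays Enter. In a completely mixed equilibrium, Player B must be indifferent between Fight and Accommodate.
Player B's expected payoff from Fight is −1.5p + (1−p); from Accommodate it is 2p − 2.5(1−p).
Setting these equal: −2.5p + 1 = 4.5p − 2.5, so p = 1/2.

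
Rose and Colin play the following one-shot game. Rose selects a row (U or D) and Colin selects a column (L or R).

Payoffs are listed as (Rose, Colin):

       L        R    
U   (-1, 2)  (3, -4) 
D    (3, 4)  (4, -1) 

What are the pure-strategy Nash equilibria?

(D, L)

(U, L): Rose prefers D (3 > -1) — not an equilibrium.
(U, R): Rose prefers D (4 > 3); Colin prefers L (2 > -4) — not an equilibrium.
(D, L): Rose gets 3 ≥ -1 from U, and Colin gets 4 ≥ -1 from R — Nash equilibrium.
(D, R): Colin prefers L (4 > -1) — not an equilibrium.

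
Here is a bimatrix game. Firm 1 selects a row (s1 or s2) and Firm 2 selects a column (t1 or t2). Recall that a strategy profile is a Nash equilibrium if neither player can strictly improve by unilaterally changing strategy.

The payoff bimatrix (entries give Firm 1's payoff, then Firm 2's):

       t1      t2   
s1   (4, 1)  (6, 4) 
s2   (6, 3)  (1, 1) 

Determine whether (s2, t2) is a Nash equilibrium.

At (s2, t2), Firm 1 earns 1; switching to s1 would give 6, so Firm 1 would deviate.
Firm 2 earns 1; switching to t1 would give 3, so Firm 2 would deviate.
Since at least one player can profitably deviate, this is not a Nash equilibrium.

No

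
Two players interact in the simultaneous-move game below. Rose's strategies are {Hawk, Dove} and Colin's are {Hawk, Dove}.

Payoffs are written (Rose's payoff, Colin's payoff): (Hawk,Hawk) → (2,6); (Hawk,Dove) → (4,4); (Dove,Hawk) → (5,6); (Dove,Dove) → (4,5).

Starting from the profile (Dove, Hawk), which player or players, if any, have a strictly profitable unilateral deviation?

Neither

Rose at (Dove, Hawk) earns 5; deviating to Hawk yields 2 — not better.
Colin earns 6; deviating to Dove yields 5 — not better.
Neither player can strictly improve; the profile is a Nash equilibrium.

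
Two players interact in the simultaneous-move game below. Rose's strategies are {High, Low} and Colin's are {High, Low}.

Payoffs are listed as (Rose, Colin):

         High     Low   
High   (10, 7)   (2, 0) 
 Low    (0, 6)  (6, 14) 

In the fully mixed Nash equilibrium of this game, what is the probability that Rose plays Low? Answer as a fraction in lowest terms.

7/15

Let p be the probability that Rose plays High. In a completely mixed equilibrium, Colin must be indifferent between High and Low.
Colin's expected payoff from High is 7p + 6(1−p); from Low it is 14(1−p).
Setting these equal: p + 6 = −14p + 14, so p = 8/15.
Therefore Rose plays Low with probability 1 − 8/15 = 7/15.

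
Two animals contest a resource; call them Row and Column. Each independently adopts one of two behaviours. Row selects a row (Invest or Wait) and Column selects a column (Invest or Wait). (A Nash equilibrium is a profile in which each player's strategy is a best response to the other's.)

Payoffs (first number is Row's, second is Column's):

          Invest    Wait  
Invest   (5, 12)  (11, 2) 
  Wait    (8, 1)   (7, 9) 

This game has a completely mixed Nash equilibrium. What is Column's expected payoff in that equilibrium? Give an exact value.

53/9

First find p, the probability Row plays Invest, from Column's indifference between Invest and Wait: 12p + (1−p) = 2p + 9(1−p), giving p = 4/9.
Since Column is indifferent in equilibrium, Column's expected payoff equals the payoff from either column against (4/9, 5/9). Using Invest: 12(4/9) + (5/9) = 53/9.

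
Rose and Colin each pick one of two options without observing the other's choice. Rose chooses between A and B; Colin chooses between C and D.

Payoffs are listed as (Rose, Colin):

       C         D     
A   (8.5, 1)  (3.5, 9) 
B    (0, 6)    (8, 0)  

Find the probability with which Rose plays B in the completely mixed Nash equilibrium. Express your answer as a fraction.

Let p be the probability that Rose plays A. In a completely mixed equilibrium, Colin must be indifferent between C and D.
Colin's expected payoff from C is p + 6(1−p); from D it is 9p.
Setting these equal: −5p + 6 = 9p, so p = 3/7.
Therefore Rose plays B with probability 1 − 3/7 = 4/7.

4/7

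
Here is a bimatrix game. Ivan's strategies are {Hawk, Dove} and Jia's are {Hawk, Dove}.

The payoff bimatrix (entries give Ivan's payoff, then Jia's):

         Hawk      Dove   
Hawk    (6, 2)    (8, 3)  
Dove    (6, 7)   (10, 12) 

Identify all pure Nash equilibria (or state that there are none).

(Hawk, Hawk): Jia prefers Dove (3 > 2) — not an equilibrium.
(Hawk, Dove): Ivan prefers Dove (10 > 8) — not an equilibrium.
(Dove, Hawk): Jia prefers Dove (12 > 7) — not an equilibrium.
(Dove, Dove): Ivan gets 10 ≥ 8 from Hawk, and Jia gets 12 ≥ 7 from Hawk — Nash equilibrium.

(Dove, Dove)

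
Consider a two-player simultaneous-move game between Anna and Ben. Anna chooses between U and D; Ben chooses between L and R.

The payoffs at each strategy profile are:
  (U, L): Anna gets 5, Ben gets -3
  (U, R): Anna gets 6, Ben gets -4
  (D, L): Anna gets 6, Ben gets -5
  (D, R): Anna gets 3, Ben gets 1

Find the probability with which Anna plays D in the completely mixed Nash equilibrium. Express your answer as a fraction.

Let p be the probability that Anna plays U. In a completely mixed equilibrium, Ben must be indifferent between L and R.
Ben's expected payoff from L is −3p − 5(1−p); from R it is −4p + (1−p).
Setting these equal: 2p − 5 = −5p + 1, so p = 6/7.
Therefore Anna plays D with probability 1 − 6/7 = 1/7.

1/7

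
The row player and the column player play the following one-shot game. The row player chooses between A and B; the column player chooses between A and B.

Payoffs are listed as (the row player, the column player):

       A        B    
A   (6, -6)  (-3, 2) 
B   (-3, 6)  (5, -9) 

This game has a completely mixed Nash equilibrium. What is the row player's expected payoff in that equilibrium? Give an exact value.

21/17

First find y, the probability the column player plays A, from the row player's indifference between A and B: 6y − 3(1−y) = −3y + 5(1−y), giving y = 8/17.
Since the row player is indifferent in equilibrium, the row player's expected payoff equals the payoff from either row against (8/17, 9/17). Using A: 6(8/17) − 3(9/17) = 21/17.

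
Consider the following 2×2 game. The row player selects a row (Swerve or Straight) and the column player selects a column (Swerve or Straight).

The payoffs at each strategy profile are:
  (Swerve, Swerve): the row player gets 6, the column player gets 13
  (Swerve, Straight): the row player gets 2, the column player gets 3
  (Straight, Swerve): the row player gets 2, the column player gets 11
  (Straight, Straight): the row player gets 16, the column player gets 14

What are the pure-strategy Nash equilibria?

(Swerve, Swerve) and (Straight, Straight)

(Swerve, Swerve): the row player gets 6 ≥ 2 from Straight, and the column player gets 13 ≥ 3 from Straight — Nash equilibrium.
(Swerve, Straight): the row player prefers Straight (16 > 2); the column player prefers Swerve (13 > 3) — not an equilibrium.
(Straight, Swerve): the row player prefers Swerve (6 > 2); the column player prefers Straight (14 > 11) — not an equilibrium.
(Straight, Straight): the row player gets 16 ≥ 2 from Swerve, and the column player gets 14 ≥ 11 from Swerve — Nash equilibrium.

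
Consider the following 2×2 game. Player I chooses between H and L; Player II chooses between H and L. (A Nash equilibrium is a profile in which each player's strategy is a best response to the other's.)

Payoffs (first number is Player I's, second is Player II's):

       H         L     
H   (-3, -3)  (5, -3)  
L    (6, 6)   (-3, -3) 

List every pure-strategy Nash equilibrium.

(H, L) and (L, H)

(H, H): Player I prefers L (6 > -3) — not an equilibrium.
(H, L): Player I gets 5 ≥ -3 from L, and Player II gets -3 ≥ -3 from H — Nash equilibrium.
(L, H): Player I gets 6 ≥ -3 from H, and Player II gets 6 ≥ -3 from L — Nash equilibrium.
(L, L): Player I prefers H (5 > -3); Player II prefers H (6 > -3) — not an equilibrium.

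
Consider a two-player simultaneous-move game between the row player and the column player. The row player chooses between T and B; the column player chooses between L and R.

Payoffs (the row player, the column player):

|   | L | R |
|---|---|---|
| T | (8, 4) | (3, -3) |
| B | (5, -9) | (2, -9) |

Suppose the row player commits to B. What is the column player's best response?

either — both L and R are best responses

Against B, the column player earns -9 from L and -9 from R.
So either strategy is a best response.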